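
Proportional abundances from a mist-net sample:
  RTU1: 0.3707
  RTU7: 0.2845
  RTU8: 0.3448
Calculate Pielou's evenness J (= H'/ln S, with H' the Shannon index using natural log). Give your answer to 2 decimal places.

H' = −Σ pᵢ ln pᵢ = −((-0.3679) + (-0.3576) + (-0.3671)) = 1.0926 (working shown to 4 dp, full precision carried).
With S = 3 species, ln S = 1.0986, so J = 1.0926/1.0986 = 0.9946, i.e. 0.99 to 2 decimal places.

0.99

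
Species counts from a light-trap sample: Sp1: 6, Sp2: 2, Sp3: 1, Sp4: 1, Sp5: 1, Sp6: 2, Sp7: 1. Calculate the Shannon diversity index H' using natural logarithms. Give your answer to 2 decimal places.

Total N = 6+2+1+1+1+2+1 = 14, so the proportions are 0.4286, 0.1429, 0.0714, 0.0714, 0.0714, 0.1429, 0.0714 (working shown to 4 dp, full precision carried).
Each pᵢ ln pᵢ term: 0.4286×(-0.8473)=-0.3631, 0.1429×(-1.9459)=-0.2780, 0.0714×(-2.6391)=-0.1885, 0.0714×(-2.6391)=-0.1885, 0.0714×(-2.6391)=-0.1885, 0.1429×(-1.9459)=-0.2780, 0.0714×(-2.6391)=-0.1885.
Sum = -1.6731, so H' = 1.67.

1.67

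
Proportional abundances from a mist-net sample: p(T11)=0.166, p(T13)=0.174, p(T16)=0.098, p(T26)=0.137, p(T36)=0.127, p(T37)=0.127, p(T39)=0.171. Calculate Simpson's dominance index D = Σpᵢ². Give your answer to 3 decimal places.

0.148

D = 0.166² + 0.174² + 0.098² + 0.137² + 0.127² + 0.127² + 0.171² = 0.02756 + 0.03028 + 0.00960 + 0.01877 + 0.01613 + 0.01613 + 0.02924 = 0.14770 (working shown to 5 dp, full precision carried).
To 3 decimal places, D = 0.148.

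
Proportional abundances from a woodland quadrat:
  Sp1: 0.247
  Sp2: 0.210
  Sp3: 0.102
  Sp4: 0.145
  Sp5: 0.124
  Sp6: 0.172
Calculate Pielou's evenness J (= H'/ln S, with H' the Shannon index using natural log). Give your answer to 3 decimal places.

H' = −Σ pᵢ ln pᵢ = −((-0.34540) + (-0.32774) + (-0.23284) + (-0.28000) + (-0.25885) + (-0.30276)) = 1.74759 (working shown to 5 dp, full precision carried).
With S = 6 species, ln S = 1.79176, so J = 1.74759/1.79176 = 0.97535, i.e. 0.975 to 3 decimal places.

0.975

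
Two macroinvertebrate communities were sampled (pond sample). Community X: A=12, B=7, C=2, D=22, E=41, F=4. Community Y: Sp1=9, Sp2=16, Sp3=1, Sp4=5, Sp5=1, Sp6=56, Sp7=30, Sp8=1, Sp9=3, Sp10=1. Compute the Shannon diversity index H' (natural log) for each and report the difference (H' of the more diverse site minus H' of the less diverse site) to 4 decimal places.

0.1343

Community X: N=88, proportions 0.136364, 0.079545, 0.022727, 0.25, 0.465909, 0.045455, giving H' = 1.401983 (working shown to 6 dp, full precision carried).
Community Y: N=123, proportions 0.073171, 0.130081, 0.00813, 0.04065, 0.00813, 0.455285, 0.243902, 0.00813, 0.02439, 0.00813, giving H' = 1.536289.
Difference = |1.401983 − 1.536289| = 0.134306, i.e. 0.1343 to 4 decimal places.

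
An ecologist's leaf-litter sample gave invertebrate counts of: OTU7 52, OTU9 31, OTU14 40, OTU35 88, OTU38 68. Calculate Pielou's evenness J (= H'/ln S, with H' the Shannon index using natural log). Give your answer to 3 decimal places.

Total N = 52+31+40+88+68 = 279, so the proportions are 0.18638, 0.11111, 0.14337, 0.31541, 0.24373 (working shown to 5 dp, full precision carried).
H' = −Σ pᵢ ln pᵢ = −((-0.31311) + (-0.24414) + (-0.27847) + (-0.36395) + (-0.34407)) = 1.54374.
With S = 5 species, ln S = 1.60944, so J = 1.54374/1.60944 = 0.95918, i.e. 0.959 to 3 decimal places.

0.959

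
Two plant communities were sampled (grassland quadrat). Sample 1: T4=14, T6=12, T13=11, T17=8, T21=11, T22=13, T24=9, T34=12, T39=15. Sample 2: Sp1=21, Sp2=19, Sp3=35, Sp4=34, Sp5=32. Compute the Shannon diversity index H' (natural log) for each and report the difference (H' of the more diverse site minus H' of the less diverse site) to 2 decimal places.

0.60

Sample 1: N=105, proportions 0.1333, 0.1143, 0.1048, 0.0762, 0.1048, 0.1238, 0.0857, 0.1143, 0.1429, giving H' = 2.1805 (working shown to 4 dp, full precision carried).
Sample 2: N=141, proportions 0.1489, 0.1348, 0.2482, 0.2411, 0.227, giving H' = 1.5791.
Difference = |2.1805 − 1.5791| = 0.6014, i.e. 0.60 to 2 decimal places.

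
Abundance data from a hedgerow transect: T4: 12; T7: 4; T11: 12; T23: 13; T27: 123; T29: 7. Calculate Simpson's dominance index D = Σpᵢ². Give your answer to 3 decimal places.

0.535

Total N = 12+4+12+13+123+7 = 171, so the proportions are 0.07018, 0.02339, 0.07018, 0.07602, 0.7193, 0.04094 (working shown to 5 dp, full precision carried).
D = 0.07018² + 0.02339² + 0.07018² + 0.07602² + 0.7193² + 0.04094² = 0.00492 + 0.00055 + 0.00492 + 0.00578 + 0.51739 + 0.00168 = 0.53524.
To 3 decimal places, D = 0.535.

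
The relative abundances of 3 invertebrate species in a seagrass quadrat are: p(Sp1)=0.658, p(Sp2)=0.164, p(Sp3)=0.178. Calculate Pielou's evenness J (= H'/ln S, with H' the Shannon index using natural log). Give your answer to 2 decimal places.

H' = −Σ pᵢ ln pᵢ = −((-0.2754) + (-0.2965) + (-0.3072)) = 0.8791 (working shown to 4 dp, full precision carried).
With S = 3 species, ln S = 1.0986, so J = 0.8791/1.0986 = 0.8002, i.e. 0.80 to 2 decimal places.

0.80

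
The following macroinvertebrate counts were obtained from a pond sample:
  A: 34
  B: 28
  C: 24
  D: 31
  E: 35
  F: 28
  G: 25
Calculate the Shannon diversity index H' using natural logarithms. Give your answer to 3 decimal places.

1.937

Total N = 34+28+24+31+35+28+25 = 205, so the proportions are 0.16585, 0.13659, 0.11707, 0.15122, 0.17073, 0.13659, 0.12195 (working shown to 5 dp, full precision carried).
Each pᵢ ln pᵢ term: 0.16585×(-1.79665)=-0.29798, 0.13659×(-1.99081)=-0.27191, 0.11707×(-2.14496)=-0.25112, 0.15122×(-1.88902)=-0.28566, 0.17073×(-1.76766)=-0.30180, 0.13659×(-1.99081)=-0.27191, 0.12195×(-2.10413)=-0.25660.
Sum = -1.93698, so H' = 1.937.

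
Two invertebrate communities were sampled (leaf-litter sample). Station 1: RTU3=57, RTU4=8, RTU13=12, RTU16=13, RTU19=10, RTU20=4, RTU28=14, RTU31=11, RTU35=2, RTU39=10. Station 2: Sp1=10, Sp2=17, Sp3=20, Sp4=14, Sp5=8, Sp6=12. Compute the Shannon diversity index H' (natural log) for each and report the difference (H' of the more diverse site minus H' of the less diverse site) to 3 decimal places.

0.177

Station 1: N=141, proportions 0.404255, 0.056738, 0.085106, 0.092199, 0.070922, 0.028369, 0.099291, 0.078014, 0.014184, 0.070922, giving H' = 1.923515 (working shown to 6 dp, full precision carried).
Station 2: N=81, proportions 0.123457, 0.209877, 0.246914, 0.17284, 0.098765, 0.148148, giving H' = 1.746223.
Difference = |1.923515 − 1.746223| = 0.177292, i.e. 0.177 to 3 decimal places.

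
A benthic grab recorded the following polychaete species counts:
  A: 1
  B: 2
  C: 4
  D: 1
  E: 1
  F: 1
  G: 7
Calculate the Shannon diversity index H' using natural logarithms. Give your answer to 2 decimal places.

Total N = 1+2+4+1+1+1+7 = 17, so the proportions are 0.0588, 0.1176, 0.2353, 0.0588, 0.0588, 0.0588, 0.4118 (working shown to 4 dp, full precision carried).
Each pᵢ ln pᵢ term: 0.0588×(-2.8332)=-0.1667, 0.1176×(-2.1401)=-0.2518, 0.2353×(-1.4469)=-0.3405, 0.0588×(-2.8332)=-0.1667, 0.0588×(-2.8332)=-0.1667, 0.0588×(-2.8332)=-0.1667, 0.4118×(-0.8873)=-0.3654.
Sum = -1.6242, so H' = 1.62.

1.62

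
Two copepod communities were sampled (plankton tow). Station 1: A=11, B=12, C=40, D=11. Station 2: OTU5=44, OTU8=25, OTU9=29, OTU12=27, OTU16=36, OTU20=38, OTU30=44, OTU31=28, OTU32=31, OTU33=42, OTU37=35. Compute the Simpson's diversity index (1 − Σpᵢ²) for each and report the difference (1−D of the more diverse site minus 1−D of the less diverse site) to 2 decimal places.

Station 1: N=74, proportions 0.1486, 0.1622, 0.5405, 0.1486, giving 1−D = 0.6373 (working shown to 4 dp, full precision carried).
Station 2: N=379, proportions 0.1161, 0.066, 0.0765, 0.0712, 0.095, 0.1003, 0.1161, 0.0739, 0.0818, 0.1108, 0.0923, giving 1−D = 0.9057.
Difference = |0.6373 − 0.9057| = 0.2684, i.e. 0.27 to 2 decimal places.

0.27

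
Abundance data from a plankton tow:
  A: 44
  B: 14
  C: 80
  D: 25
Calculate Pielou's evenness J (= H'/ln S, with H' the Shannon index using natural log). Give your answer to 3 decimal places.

Total N = 44+14+80+25 = 163, so the proportions are 0.26994, 0.08589, 0.4908, 0.15337 (working shown to 5 dp, full precision carried).
H' = −Σ pᵢ ln pᵢ = −((-0.35350) + (-0.21083) + (-0.34931) + (-0.28756)) = 1.20120.
With S = 4 species, ln S = 1.38629, so J = 1.20120/1.38629 = 0.86648, i.e. 0.866 to 3 decimal places.

0.866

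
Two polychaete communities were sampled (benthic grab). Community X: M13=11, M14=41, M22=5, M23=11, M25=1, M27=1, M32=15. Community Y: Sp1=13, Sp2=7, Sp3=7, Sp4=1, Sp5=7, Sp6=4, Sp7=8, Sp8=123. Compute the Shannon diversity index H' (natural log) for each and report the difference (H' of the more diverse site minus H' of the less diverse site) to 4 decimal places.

0.3712

Community X: N=85, proportions 0.129412, 0.482353, 0.058824, 0.129412, 0.011765, 0.011765, 0.176471, giving H' = 1.458203 (working shown to 6 dp, full precision carried).
Community Y: N=170, proportions 0.076471, 0.041176, 0.041176, 0.005882, 0.041176, 0.023529, 0.047059, 0.723529, giving H' = 1.087046.
Difference = |1.458203 − 1.087046| = 0.371157, i.e. 0.3712 to 4 decimal places.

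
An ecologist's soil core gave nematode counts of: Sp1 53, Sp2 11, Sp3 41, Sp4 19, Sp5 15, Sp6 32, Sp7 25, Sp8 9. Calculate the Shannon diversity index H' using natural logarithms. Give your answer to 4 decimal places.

Total N = 53+11+41+19+15+32+25+9 = 205, so the proportions are 0.258537, 0.053659, 0.2, 0.092683, 0.073171, 0.156098, 0.121951, 0.043902 (working shown to 6 dp, full precision carried).
Each pᵢ ln pᵢ term: 0.258537×(-1.352718)=-0.349727, 0.053659×(-2.925115)=-0.156957, 0.2×(-1.609438)=-0.321888, 0.092683×(-2.378571)=-0.220453, 0.073171×(-2.614960)=-0.191339, 0.156098×(-1.857274)=-0.289916, 0.121951×(-2.104134)=-0.256602, 0.043902×(-3.125785)=-0.137230.
Sum = -1.924111, so H' = 1.9241.

1.9241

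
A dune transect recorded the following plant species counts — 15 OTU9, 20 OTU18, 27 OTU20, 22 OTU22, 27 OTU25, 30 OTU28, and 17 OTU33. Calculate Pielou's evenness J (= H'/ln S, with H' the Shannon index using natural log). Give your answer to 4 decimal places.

Total N = 15+20+27+22+27+30+17 = 158, so the proportions are 0.094937, 0.126582, 0.170886, 0.139241, 0.170886, 0.189873, 0.107595 (working shown to 6 dp, full precision carried).
H' = −Σ pᵢ ln pᵢ = −((-0.223533) + (-0.261628) + (-0.301914) + (-0.274520) + (-0.301914) + (-0.315455) + (-0.239870)) = 1.918835.
With S = 7 species, ln S = 1.945910, so J = 1.918835/1.945910 = 0.986086, i.e. 0.9861 to 4 decimal places.

0.9861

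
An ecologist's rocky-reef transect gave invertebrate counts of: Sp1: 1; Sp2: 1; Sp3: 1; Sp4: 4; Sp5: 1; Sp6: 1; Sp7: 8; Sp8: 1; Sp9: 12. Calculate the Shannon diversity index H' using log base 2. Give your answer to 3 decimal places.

Total N = 1+1+1+4+1+1+8+1+12 = 30, so the proportions are 0.03333, 0.03333, 0.03333, 0.13333, 0.03333, 0.03333, 0.26667, 0.03333, 0.4 (working shown to 5 dp, full precision carried).
Each pᵢ log₂ pᵢ term: 0.03333×(-4.90689)=-0.16356, 0.03333×(-4.90689)=-0.16356, 0.03333×(-4.90689)=-0.16356, 0.13333×(-2.90689)=-0.38759, 0.03333×(-4.90689)=-0.16356, 0.03333×(-4.90689)=-0.16356, 0.26667×(-1.90689)=-0.50850, 0.03333×(-4.90689)=-0.16356, 0.4×(-1.32193)=-0.52877.
Sum = -2.40624, so H' = 2.406.

2.406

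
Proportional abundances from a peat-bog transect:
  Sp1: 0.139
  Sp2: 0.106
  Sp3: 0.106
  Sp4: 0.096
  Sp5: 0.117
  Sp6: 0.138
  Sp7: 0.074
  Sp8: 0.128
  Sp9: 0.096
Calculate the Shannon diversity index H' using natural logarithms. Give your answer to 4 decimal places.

Each pᵢ ln pᵢ term (working shown to 6 dp, full precision carried): 0.139×(-1.973281)=-0.274286, 0.106×(-2.244316)=-0.237898, 0.106×(-2.244316)=-0.237898, 0.096×(-2.343407)=-0.224967, 0.117×(-2.145581)=-0.251033, 0.138×(-1.980502)=-0.273309, 0.074×(-2.603690)=-0.192673, 0.128×(-2.055725)=-0.263133, 0.096×(-2.343407)=-0.224967.
Sum = -2.180163, so H' = 2.1802.

2.1802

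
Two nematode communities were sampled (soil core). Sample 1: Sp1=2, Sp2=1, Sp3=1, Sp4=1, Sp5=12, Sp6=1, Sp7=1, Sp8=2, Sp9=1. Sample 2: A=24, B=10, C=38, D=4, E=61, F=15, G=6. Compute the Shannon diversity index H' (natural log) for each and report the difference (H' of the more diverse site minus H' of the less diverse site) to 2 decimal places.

Sample 1: N=22, proportions 0.0909, 0.0455, 0.0455, 0.0455, 0.5455, 0.0455, 0.0455, 0.0909, 0.0455, giving H' = 1.6096 (working shown to 4 dp, full precision carried).
Sample 2: N=158, proportions 0.1519, 0.0633, 0.2405, 0.0253, 0.3861, 0.0949, 0.038, giving H' = 1.6119.
Difference = |1.6096 − 1.6119| = 0.0023, i.e. 0.00 to 2 decimal places.

0.00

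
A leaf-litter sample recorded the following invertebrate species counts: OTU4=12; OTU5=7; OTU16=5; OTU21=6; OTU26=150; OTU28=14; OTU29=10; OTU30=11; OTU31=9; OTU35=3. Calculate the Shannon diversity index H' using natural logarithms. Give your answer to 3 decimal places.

1.358

Total N = 12+7+5+6+150+14+10+11+9+3 = 227, so the proportions are 0.05286, 0.03084, 0.02203, 0.02643, 0.66079, 0.06167, 0.04405, 0.04846, 0.03965, 0.01322 (working shown to 5 dp, full precision carried).
Each pᵢ ln pᵢ term: 0.05286×(-2.94004)=-0.15542, 0.03084×(-3.47904)=-0.10728, 0.02203×(-3.81551)=-0.08404, 0.02643×(-3.63319)=-0.09603, 0.66079×(-0.41431)=-0.27378, 0.06167×(-2.78589)=-0.17182, 0.04405×(-3.12236)=-0.13755, 0.04846×(-3.02705)=-0.14669, 0.03965×(-3.22773)=-0.12797, 0.01322×(-4.32634)=-0.05718.
Sum = -1.35775, so H' = 1.358.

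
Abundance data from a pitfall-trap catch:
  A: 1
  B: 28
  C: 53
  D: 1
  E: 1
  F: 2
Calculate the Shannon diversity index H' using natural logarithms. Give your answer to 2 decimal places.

0.91

Total N = 1+28+53+1+1+2 = 86, so the proportions are 0.0116, 0.3256, 0.6163, 0.0116, 0.0116, 0.0233 (working shown to 4 dp, full precision carried).
Each pᵢ ln pᵢ term: 0.0116×(-4.4543)=-0.0518, 0.3256×(-1.1221)=-0.3653, 0.6163×(-0.4841)=-0.2983, 0.0116×(-4.4543)=-0.0518, 0.0116×(-4.4543)=-0.0518, 0.0233×(-3.7612)=-0.0875.
Sum = -0.9065, so H' = 0.91.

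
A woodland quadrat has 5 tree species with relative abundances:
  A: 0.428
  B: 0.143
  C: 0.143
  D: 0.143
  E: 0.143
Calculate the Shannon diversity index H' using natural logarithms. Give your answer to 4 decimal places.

Each pᵢ ln pᵢ term (working shown to 6 dp, full precision carried): 0.428×(-0.848632)=-0.363215, 0.143×(-1.944911)=-0.278122, 0.143×(-1.944911)=-0.278122, 0.143×(-1.944911)=-0.278122, 0.143×(-1.944911)=-0.278122.
Sum = -1.475703, so H' = 1.4757.

1.4757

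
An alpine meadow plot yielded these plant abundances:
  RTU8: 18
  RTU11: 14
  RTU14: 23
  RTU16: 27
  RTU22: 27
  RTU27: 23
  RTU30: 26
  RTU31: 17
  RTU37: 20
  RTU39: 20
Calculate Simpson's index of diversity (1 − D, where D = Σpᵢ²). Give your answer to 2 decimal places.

Total N = 18+14+23+27+27+23+26+17+20+20 = 215, so the proportions are 0.0837, 0.0651, 0.107, 0.1256, 0.1256, 0.107, 0.1209, 0.0791, 0.093, 0.093 (working shown to 4 dp, full precision carried).
D = 0.0837² + 0.0651² + 0.107² + 0.1256² + 0.1256² + 0.107² + 0.1209² + 0.0791² + 0.093² + 0.093² = 0.0070 + 0.0042 + 0.0114 + 0.0158 + 0.0158 + 0.0114 + 0.0146 + 0.0063 + 0.0087 + 0.0087 = 0.1039.
So 1 − D = 0.8961, i.e. 0.90 to 2 decimal places.

0.90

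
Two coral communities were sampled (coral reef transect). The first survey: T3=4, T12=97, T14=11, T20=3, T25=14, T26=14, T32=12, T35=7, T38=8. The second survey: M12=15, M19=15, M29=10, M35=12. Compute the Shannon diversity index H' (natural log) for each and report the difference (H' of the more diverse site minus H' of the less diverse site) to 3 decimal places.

0.158

The first survey: N=170, proportions 0.02353, 0.57059, 0.06471, 0.01765, 0.08235, 0.08235, 0.07059, 0.04118, 0.04706, giving H' = 1.53030 (working shown to 5 dp, full precision carried).
The second survey: N=52, proportions 0.28846, 0.28846, 0.19231, 0.23077, giving H' = 1.37266.
Difference = |1.53030 − 1.37266| = 0.15764, i.e. 0.158 to 3 decimal places.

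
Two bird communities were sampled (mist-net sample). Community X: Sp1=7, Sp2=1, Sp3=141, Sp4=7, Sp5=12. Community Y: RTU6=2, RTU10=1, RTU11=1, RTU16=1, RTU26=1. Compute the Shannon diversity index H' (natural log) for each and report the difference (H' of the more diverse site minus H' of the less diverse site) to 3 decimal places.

0.930

Community X: N=168, proportions 0.04167, 0.00595, 0.83929, 0.04167, 0.07143, giving H' = 0.63089 (working shown to 5 dp, full precision carried).
Community Y: N=6, proportions 0.33333, 0.16667, 0.16667, 0.16667, 0.16667, giving H' = 1.56071.
Difference = |0.63089 − 1.56071| = 0.92982, i.e. 0.930 to 3 decimal places.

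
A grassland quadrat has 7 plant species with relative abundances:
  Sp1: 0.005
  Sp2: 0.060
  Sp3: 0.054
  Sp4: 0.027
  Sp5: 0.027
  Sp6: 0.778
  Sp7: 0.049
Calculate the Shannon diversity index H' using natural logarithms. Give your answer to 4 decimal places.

0.8910

Each pᵢ ln pᵢ term (working shown to 6 dp, full precision carried): 0.005×(-5.298317)=-0.026492, 0.06×(-2.813411)=-0.168805, 0.054×(-2.918771)=-0.157614, 0.027×(-3.611918)=-0.097522, 0.027×(-3.611918)=-0.097522, 0.778×(-0.251029)=-0.195300, 0.049×(-3.015935)=-0.147781.
Sum = -0.891035, so H' = 0.8910.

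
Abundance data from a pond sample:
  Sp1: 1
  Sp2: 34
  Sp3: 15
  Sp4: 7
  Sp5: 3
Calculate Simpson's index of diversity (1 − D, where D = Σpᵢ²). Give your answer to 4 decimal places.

Total N = 1+34+15+7+3 = 60, so the proportions are 0.016667, 0.566667, 0.25, 0.116667, 0.05 (working shown to 6 dp, full precision carried).
D = 0.016667² + 0.566667² + 0.25² + 0.116667² + 0.05² = 0.000278 + 0.321111 + 0.062500 + 0.013611 + 0.002500 = 0.400000.
So 1 − D = 0.600000, i.e. 0.6000 to 4 decimal places.

0.6000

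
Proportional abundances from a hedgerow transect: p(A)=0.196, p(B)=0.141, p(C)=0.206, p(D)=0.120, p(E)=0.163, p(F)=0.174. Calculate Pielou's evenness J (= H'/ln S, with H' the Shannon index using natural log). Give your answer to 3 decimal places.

0.991

H' = −Σ pᵢ ln pᵢ = −((-0.31941) + (-0.27622) + (-0.32546) + (-0.25443) + (-0.29568) + (-0.30427)) = 1.77547 (working shown to 5 dp, full precision carried).
With S = 6 species, ln S = 1.79176, so J = 1.77547/1.79176 = 0.99091, i.e. 0.991 to 3 decimal places.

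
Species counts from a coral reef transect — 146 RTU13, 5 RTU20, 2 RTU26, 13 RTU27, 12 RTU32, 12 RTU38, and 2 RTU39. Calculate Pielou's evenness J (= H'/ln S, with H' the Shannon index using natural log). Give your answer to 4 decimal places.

0.4765

Total N = 146+5+2+13+12+12+2 = 192, so the proportions are 0.760417, 0.026042, 0.010417, 0.067708, 0.0625, 0.0625, 0.010417 (working shown to 6 dp, full precision carried).
H' = −Σ pᵢ ln pᵢ = −((-0.208270) + (-0.095001) + (-0.047545) + (-0.182308) + (-0.173287) + (-0.173287) + (-0.047545)) = 0.927243.
With S = 7 species, ln S = 1.945910, so J = 0.927243/1.945910 = 0.476509, i.e. 0.4765 to 4 decimal places.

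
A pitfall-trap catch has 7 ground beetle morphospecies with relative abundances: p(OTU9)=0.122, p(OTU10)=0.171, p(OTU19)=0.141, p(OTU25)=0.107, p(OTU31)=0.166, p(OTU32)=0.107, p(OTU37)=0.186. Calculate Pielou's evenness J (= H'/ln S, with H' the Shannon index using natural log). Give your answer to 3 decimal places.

0.989

H' = −Σ pᵢ ln pᵢ = −((-0.25666) + (-0.30200) + (-0.27622) + (-0.23914) + (-0.29810) + (-0.23914) + (-0.31285)) = 1.92410 (working shown to 5 dp, full precision carried).
With S = 7 species, ln S = 1.94591, so J = 1.92410/1.94591 = 0.98879, i.e. 0.989 to 3 decimal places.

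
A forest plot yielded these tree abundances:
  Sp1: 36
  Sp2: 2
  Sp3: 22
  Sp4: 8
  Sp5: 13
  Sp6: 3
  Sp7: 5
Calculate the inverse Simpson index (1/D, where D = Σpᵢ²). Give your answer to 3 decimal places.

3.862

Total N = 36+2+22+8+13+3+5 = 89, so the proportions are 0.4044944, 0.0224719, 0.247191, 0.0898876, 0.1460674, 0.0337079, 0.0561798 (working shown to 7 dp, full precision carried).
D = 0.4044944² + 0.0224719² + 0.247191² + 0.0898876² + 0.1460674² + 0.0337079² + 0.0561798² = 0.1636157 + 0.0005050 + 0.0611034 + 0.0080798 + 0.0213357 + 0.0011362 + 0.0031562 = 0.2589320.
So 1/D = 3.86202, i.e. 3.862 to 3 decimal places.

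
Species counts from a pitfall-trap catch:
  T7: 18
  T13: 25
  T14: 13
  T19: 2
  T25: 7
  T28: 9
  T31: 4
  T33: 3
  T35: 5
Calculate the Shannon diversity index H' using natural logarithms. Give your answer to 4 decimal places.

Total N = 18+25+13+2+7+9+4+3+5 = 86, so the proportions are 0.209302, 0.290698, 0.151163, 0.023256, 0.081395, 0.104651, 0.046512, 0.034884, 0.05814 (working shown to 6 dp, full precision carried).
Each pᵢ ln pᵢ term: 0.209302×(-1.563976)=-0.327344, 0.290698×(-1.235471)=-0.359149, 0.151163×(-1.889398)=-0.285607, 0.023256×(-3.761200)=-0.087470, 0.081395×(-2.508437)=-0.204175, 0.104651×(-2.257123)=-0.236211, 0.046512×(-3.068053)=-0.142700, 0.034884×(-3.355735)=-0.117061, 0.05814×(-2.844909)=-0.165402.
Sum = -1.925117, so H' = 1.9251.

1.9251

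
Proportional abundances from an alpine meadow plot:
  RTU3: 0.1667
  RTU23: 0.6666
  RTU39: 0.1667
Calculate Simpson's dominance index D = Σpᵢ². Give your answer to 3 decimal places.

D = 0.1667² + 0.6666² + 0.1667² = 0.02779 + 0.44436 + 0.02779 = 0.49993 (working shown to 5 dp, full precision carried).
To 3 decimal places, D = 0.500.

0.500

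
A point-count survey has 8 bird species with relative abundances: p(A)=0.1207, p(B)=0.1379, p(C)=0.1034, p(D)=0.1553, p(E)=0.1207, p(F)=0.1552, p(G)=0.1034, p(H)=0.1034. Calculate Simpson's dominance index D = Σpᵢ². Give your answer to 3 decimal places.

D = 0.1207² + 0.1379² + 0.1034² + 0.1553² + 0.1207² + 0.1552² + 0.1034² + 0.1034² = 0.01457 + 0.01902 + 0.01069 + 0.02412 + 0.01457 + 0.02409 + 0.01069 + 0.01069 = 0.12843 (working shown to 5 dp, full precision carried).
To 3 decimal places, D = 0.128.

0.128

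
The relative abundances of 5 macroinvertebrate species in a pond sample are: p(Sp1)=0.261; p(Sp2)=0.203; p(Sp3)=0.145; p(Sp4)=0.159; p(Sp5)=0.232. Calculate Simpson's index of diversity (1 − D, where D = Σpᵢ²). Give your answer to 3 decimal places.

0.791

D = 0.261² + 0.203² + 0.145² + 0.159² + 0.232² = 0.06812 + 0.04121 + 0.02102 + 0.02528 + 0.05382 = 0.20946 (working shown to 5 dp, full precision carried).
So 1 − D = 0.79054, i.e. 0.791 to 3 decimal places.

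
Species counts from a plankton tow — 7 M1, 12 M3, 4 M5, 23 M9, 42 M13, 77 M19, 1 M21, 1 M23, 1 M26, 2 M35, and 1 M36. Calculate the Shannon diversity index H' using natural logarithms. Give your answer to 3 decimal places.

1.551

Total N = 7+12+4+23+42+77+1+1+1+2+1 = 171, so the proportions are 0.04094, 0.07018, 0.02339, 0.1345, 0.24561, 0.45029, 0.00585, 0.00585, 0.00585, 0.0117, 0.00585 (working shown to 5 dp, full precision carried).
Each pᵢ ln pᵢ term: 0.04094×(-3.19575)=-0.13082, 0.07018×(-2.65676)=-0.18644, 0.02339×(-3.75537)=-0.08784, 0.1345×(-2.00617)=-0.26984, 0.24561×(-1.40399)=-0.34484, 0.45029×(-0.79786)=-0.35927, 0.00585×(-5.14166)=-0.03007, 0.00585×(-5.14166)=-0.03007, 0.00585×(-5.14166)=-0.03007, 0.0117×(-4.44852)=-0.05203, 0.00585×(-5.14166)=-0.03007.
Sum = -1.55135, so H' = 1.551.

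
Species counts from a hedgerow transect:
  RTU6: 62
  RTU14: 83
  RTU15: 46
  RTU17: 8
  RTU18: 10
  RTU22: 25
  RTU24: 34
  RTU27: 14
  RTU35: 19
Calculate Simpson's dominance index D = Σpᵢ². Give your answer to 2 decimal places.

0.17

Total N = 62+83+46+8+10+25+34+14+19 = 301, so the proportions are 0.206, 0.2757, 0.1528, 0.0266, 0.0332, 0.0831, 0.113, 0.0465, 0.0631 (working shown to 4 dp, full precision carried).
D = 0.206² + 0.2757² + 0.1528² + 0.0266² + 0.0332² + 0.0831² + 0.113² + 0.0465² + 0.0631² = 0.0424 + 0.0760 + 0.0234 + 0.0007 + 0.0011 + 0.0069 + 0.0128 + 0.0022 + 0.0040 = 0.1694.
To 2 decimal places, D = 0.17.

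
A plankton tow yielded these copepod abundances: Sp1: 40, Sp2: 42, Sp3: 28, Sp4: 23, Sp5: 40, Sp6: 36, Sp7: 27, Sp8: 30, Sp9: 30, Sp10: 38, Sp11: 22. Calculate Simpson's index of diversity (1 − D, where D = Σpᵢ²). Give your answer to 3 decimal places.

Total N = 40+42+28+23+40+36+27+30+30+38+22 = 356, so the proportions are 0.11236, 0.11798, 0.07865, 0.06461, 0.11236, 0.10112, 0.07584, 0.08427, 0.08427, 0.10674, 0.0618 (working shown to 5 dp, full precision carried).
D = 0.11236² + 0.11798² + 0.07865² + 0.06461² + 0.11236² + 0.10112² + 0.07584² + 0.08427² + 0.08427² + 0.10674² + 0.0618² = 0.01262 + 0.01392 + 0.00619 + 0.00417 + 0.01262 + 0.01023 + 0.00575 + 0.00710 + 0.00710 + 0.01139 + 0.00382 = 0.09492.
So 1 − D = 0.90508, i.e. 0.905 to 3 decimal places.

0.905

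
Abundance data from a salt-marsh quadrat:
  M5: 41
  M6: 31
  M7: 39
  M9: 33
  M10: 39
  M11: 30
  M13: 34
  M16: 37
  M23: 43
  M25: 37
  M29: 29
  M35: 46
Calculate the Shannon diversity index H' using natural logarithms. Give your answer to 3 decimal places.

Total N = 41+31+39+33+39+30+34+37+43+37+29+46 = 439, so the proportions are 0.09339, 0.07062, 0.08884, 0.07517, 0.08884, 0.06834, 0.07745, 0.08428, 0.09795, 0.08428, 0.06606, 0.10478 (working shown to 5 dp, full precision carried).
Each pᵢ ln pᵢ term: 0.09339×(-2.37093)=-0.22143, 0.07062×(-2.65051)=-0.18717, 0.08884×(-2.42094)=-0.21507, 0.07517×(-2.58799)=-0.19454, 0.08884×(-2.42094)=-0.21507, 0.06834×(-2.68330)=-0.18337, 0.07745×(-2.55814)=-0.19812, 0.08428×(-2.47358)=-0.20848, 0.09795×(-2.32330)=-0.22757, 0.08428×(-2.47358)=-0.20848, 0.06606×(-2.71720)=-0.17950, 0.10478×(-2.25586)=-0.23638.
Sum = -2.47518, so H' = 2.475.

2.475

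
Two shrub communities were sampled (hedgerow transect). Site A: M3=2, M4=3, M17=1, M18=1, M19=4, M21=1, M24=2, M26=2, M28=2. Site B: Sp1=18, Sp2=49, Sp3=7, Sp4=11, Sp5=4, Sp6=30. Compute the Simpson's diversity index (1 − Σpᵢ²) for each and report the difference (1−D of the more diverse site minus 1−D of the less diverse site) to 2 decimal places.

Site A: N=18, proportions 0.1111, 0.1667, 0.0556, 0.0556, 0.2222, 0.0556, 0.1111, 0.1111, 0.1111, giving 1−D = 0.8642 (working shown to 4 dp, full precision carried).
Site B: N=119, proportions 0.1513, 0.4118, 0.0588, 0.0924, 0.0336, 0.2521, giving 1−D = 0.7309.
Difference = |0.8642 − 0.7309| = 0.1333, i.e. 0.13 to 2 decimal places.

0.13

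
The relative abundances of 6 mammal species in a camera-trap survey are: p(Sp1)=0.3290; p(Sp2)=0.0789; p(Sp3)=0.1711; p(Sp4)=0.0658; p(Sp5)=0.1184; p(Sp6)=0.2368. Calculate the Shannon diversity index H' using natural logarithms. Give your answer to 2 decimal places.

1.64

Each pᵢ ln pᵢ term (working shown to 4 dp, full precision carried): 0.329×(-1.1117)=-0.3657, 0.0789×(-2.5396)=-0.2004, 0.1711×(-1.7655)=-0.3021, 0.0658×(-2.7211)=-0.1791, 0.1184×(-2.1337)=-0.2526, 0.2368×(-1.4405)=-0.3411.
Sum = -1.6410, so H' = 1.64.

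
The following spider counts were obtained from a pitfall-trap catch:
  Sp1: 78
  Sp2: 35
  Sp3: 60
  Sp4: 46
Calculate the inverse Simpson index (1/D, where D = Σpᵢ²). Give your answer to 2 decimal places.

Total N = 78+35+60+46 = 219, so the proportions are 0.356164, 0.159817, 0.273973, 0.210046 (working shown to 6 dp, full precision carried).
D = 0.356164² + 0.159817² + 0.273973² + 0.210046² = 0.126853 + 0.025542 + 0.075061 + 0.044119 = 0.271575.
So 1/D = 3.6822, i.e. 3.68 to 2 decimal places.

3.68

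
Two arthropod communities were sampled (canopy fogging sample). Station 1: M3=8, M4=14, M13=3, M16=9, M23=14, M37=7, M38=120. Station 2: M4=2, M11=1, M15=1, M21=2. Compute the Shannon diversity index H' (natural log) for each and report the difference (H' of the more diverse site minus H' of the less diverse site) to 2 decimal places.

Station 1: N=175, proportions 0.0457, 0.08, 0.0171, 0.0514, 0.08, 0.04, 0.6857, giving H' = 1.1550 (working shown to 4 dp, full precision carried).
Station 2: N=6, proportions 0.3333, 0.1667, 0.1667, 0.3333, giving H' = 1.3297.
Difference = |1.1550 − 1.3297| = 0.1747, i.e. 0.17 to 2 decimal places.

0.17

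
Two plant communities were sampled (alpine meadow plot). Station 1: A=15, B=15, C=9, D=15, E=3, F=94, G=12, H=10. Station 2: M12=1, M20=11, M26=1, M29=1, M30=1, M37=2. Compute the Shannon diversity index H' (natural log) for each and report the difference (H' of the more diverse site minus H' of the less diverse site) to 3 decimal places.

0.341

Station 1: N=173, proportions 0.08671, 0.08671, 0.05202, 0.08671, 0.01734, 0.54335, 0.06936, 0.0578, giving H' = 1.54146 (working shown to 5 dp, full precision carried).
Station 2: N=17, proportions 0.05882, 0.64706, 0.05882, 0.05882, 0.05882, 0.11765, giving H' = 1.20009.
Difference = |1.54146 − 1.20009| = 0.34137, i.e. 0.341 to 3 decimal places.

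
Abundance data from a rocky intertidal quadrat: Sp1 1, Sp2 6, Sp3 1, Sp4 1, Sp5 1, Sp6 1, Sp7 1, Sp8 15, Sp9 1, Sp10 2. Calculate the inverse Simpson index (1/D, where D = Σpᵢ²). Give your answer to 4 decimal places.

3.3088

Total N = 1+6+1+1+1+1+1+15+1+2 = 30, so the proportions are 0.03333333, 0.2, 0.03333333, 0.03333333, 0.03333333, 0.03333333, 0.03333333, 0.5, 0.03333333, 0.06666667 (working shown to 8 dp, full precision carried).
D = 0.03333333² + 0.2² + 0.03333333² + 0.03333333² + 0.03333333² + 0.03333333² + 0.03333333² + 0.5² + 0.03333333² + 0.06666667² = 0.00111111 + 0.04000000 + 0.00111111 + 0.00111111 + 0.00111111 + 0.00111111 + 0.00111111 + 0.25000000 + 0.00111111 + 0.00444444 = 0.30222222.
So 1/D = 3.308824, i.e. 3.3088 to 4 decimal places.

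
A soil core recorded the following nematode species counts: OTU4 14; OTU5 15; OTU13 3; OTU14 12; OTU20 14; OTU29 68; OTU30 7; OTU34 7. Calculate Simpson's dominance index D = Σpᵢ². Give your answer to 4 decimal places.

0.2802

Total N = 14+15+3+12+14+68+7+7 = 140, so the proportions are 0.1, 0.107143, 0.021429, 0.085714, 0.1, 0.485714, 0.05, 0.05 (working shown to 6 dp, full precision carried).
D = 0.1² + 0.107143² + 0.021429² + 0.085714² + 0.1² + 0.485714² + 0.05² + 0.05² = 0.010000 + 0.011480 + 0.000459 + 0.007347 + 0.010000 + 0.235918 + 0.002500 + 0.002500 = 0.280204.
To 4 decimal places, D = 0.2802.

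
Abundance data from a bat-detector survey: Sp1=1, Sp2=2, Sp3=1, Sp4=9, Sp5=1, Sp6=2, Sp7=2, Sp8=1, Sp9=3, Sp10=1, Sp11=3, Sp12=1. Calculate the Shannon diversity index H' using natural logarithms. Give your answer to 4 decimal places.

Total N = 1+2+1+9+1+2+2+1+3+1+3+1 = 27, so the proportions are 0.037037, 0.074074, 0.037037, 0.333333, 0.037037, 0.074074, 0.074074, 0.037037, 0.111111, 0.037037, 0.111111, 0.037037 (working shown to 6 dp, full precision carried).
Each pᵢ ln pᵢ term: 0.037037×(-3.295837)=-0.122068, 0.074074×(-2.602690)=-0.192792, 0.037037×(-3.295837)=-0.122068, 0.333333×(-1.098612)=-0.366204, 0.037037×(-3.295837)=-0.122068, 0.074074×(-2.602690)=-0.192792, 0.074074×(-2.602690)=-0.192792, 0.037037×(-3.295837)=-0.122068, 0.111111×(-2.197225)=-0.244136, 0.037037×(-3.295837)=-0.122068, 0.111111×(-2.197225)=-0.244136, 0.037037×(-3.295837)=-0.122068.
Sum = -2.165260, so H' = 2.1653.

2.1653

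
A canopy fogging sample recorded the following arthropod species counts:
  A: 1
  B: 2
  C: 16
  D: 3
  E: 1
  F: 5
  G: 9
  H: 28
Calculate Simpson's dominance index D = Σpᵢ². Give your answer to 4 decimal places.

0.2748

Total N = 1+2+16+3+1+5+9+28 = 65, so the proportions are 0.015385, 0.030769, 0.246154, 0.046154, 0.015385, 0.076923, 0.138462, 0.430769 (working shown to 6 dp, full precision carried).
D = 0.015385² + 0.030769² + 0.246154² + 0.046154² + 0.015385² + 0.076923² + 0.138462² + 0.430769² = 0.000237 + 0.000947 + 0.060592 + 0.002130 + 0.000237 + 0.005917 + 0.019172 + 0.185562 = 0.274793.
To 4 decimal places, D = 0.2748.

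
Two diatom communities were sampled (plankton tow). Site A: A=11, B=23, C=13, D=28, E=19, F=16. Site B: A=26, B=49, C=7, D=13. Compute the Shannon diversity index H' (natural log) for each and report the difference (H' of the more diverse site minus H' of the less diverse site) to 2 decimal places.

0.58

Site A: N=110, proportions 0.1, 0.2091, 0.1182, 0.2545, 0.1727, 0.1455, giving H' = 1.7419 (working shown to 4 dp, full precision carried).
Site B: N=95, proportions 0.2737, 0.5158, 0.0737, 0.1368, giving H' = 1.1605.
Difference = |1.7419 − 1.1605| = 0.5814, i.e. 0.58 to 2 decimal places.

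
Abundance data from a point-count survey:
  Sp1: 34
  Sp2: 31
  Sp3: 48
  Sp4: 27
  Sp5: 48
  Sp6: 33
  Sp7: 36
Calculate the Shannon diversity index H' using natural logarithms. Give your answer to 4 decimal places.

Total N = 34+31+48+27+48+33+36 = 257, so the proportions are 0.132296, 0.120623, 0.18677, 0.105058, 0.18677, 0.128405, 0.140078 (working shown to 6 dp, full precision carried).
Each pᵢ ln pᵢ term: 0.132296×(-2.022716)=-0.267597, 0.120623×(-2.115089)=-0.255127, 0.18677×(-1.677875)=-0.313377, 0.105058×(-2.253239)=-0.236722, 0.18677×(-1.677875)=-0.313377, 0.128405×(-2.052569)=-0.263559, 0.140078×(-1.965557)=-0.275331.
Sum = -1.925091, so H' = 1.9251.

1.9251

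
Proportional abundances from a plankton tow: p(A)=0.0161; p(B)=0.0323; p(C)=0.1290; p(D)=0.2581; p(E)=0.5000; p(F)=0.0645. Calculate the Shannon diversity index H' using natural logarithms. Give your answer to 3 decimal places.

Each pᵢ ln pᵢ term (working shown to 5 dp, full precision carried): 0.0161×(-4.12894)=-0.06648, 0.0323×(-3.43269)=-0.11088, 0.129×(-2.04794)=-0.26418, 0.2581×(-1.35441)=-0.34957, 0.5×(-0.69315)=-0.34657, 0.0645×(-2.74109)=-0.17680.
Sum = -1.31448, so H' = 1.314.

1.314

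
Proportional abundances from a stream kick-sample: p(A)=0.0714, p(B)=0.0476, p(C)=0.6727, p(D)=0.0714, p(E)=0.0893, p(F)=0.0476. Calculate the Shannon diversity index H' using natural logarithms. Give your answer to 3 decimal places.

1.149

Each pᵢ ln pᵢ term (working shown to 5 dp, full precision carried): 0.0714×(-2.63946)=-0.18846, 0.0476×(-3.04492)=-0.14494, 0.6727×(-0.39646)=-0.26670, 0.0714×(-2.63946)=-0.18846, 0.0893×(-2.41575)=-0.21573, 0.0476×(-3.04492)=-0.14494.
Sum = -1.14921, so H' = 1.149.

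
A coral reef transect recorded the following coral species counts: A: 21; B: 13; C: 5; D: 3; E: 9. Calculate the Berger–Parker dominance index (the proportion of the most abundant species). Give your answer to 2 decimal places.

0.41

Total N = 21+13+5+3+9 = 51, so the proportions are 0.4118, 0.2549, 0.098, 0.0588, 0.1765 (working shown to 4 dp, full precision carried).
The largest proportion is 0.4118, i.e. d = 0.41 to 2 decimal places.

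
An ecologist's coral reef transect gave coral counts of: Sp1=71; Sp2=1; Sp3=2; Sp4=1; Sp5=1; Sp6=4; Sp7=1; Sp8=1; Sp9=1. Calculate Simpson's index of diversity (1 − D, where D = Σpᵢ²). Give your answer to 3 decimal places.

Total N = 71+1+2+1+1+4+1+1+1 = 83, so the proportions are 0.85542, 0.01205, 0.0241, 0.01205, 0.01205, 0.04819, 0.01205, 0.01205, 0.01205 (working shown to 5 dp, full precision carried).
D = 0.85542² + 0.01205² + 0.0241² + 0.01205² + 0.01205² + 0.04819² + 0.01205² + 0.01205² + 0.01205² = 0.73175 + 0.00015 + 0.00058 + 0.00015 + 0.00015 + 0.00232 + 0.00015 + 0.00015 + 0.00015 = 0.73552.
So 1 − D = 0.26448, i.e. 0.264 to 3 decimal places.

0.264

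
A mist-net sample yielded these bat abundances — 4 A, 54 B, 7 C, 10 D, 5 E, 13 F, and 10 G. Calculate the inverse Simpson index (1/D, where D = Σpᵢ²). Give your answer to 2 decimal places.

3.14

Total N = 4+54+7+10+5+13+10 = 103, so the proportions are 0.03883, 0.52427, 0.06796, 0.09709, 0.04854, 0.12621, 0.09709 (working shown to 5 dp, full precision carried).
D = 0.03883² + 0.52427² + 0.06796² + 0.09709² + 0.04854² + 0.12621² + 0.09709² = 0.00151 + 0.27486 + 0.00462 + 0.00943 + 0.00236 + 0.01593 + 0.00943 = 0.31813.
So 1/D = 3.1434, i.e. 3.14 to 2 decimal places.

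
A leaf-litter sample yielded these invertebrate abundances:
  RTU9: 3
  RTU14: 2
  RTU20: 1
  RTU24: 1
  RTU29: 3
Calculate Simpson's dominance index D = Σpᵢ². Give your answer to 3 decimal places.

Total N = 3+2+1+1+3 = 10, so the proportions are 0.3, 0.2, 0.1, 0.1, 0.3 (working shown to 5 dp, full precision carried).
D = 0.3² + 0.2² + 0.1² + 0.1² + 0.3² = 0.09000 + 0.04000 + 0.01000 + 0.01000 + 0.09000 = 0.24000.
To 3 decimal places, D = 0.240.

0.240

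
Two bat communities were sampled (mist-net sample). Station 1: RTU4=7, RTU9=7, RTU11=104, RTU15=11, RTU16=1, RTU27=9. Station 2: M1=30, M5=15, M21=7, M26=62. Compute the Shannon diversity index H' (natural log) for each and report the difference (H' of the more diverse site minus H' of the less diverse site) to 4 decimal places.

0.1892

Station 1: N=139, proportions 0.0503597, 0.0503597, 0.7482014, 0.0791367, 0.0071942, 0.0647482, giving H' = 0.9315152 (working shown to 7 dp, full precision carried).
Station 2: N=114, proportions 0.2631579, 0.1315789, 0.0614035, 0.5438596, giving H' = 1.1207565.
Difference = |0.9315152 − 1.1207565| = 0.1892413, i.e. 0.1892 to 4 decimal places.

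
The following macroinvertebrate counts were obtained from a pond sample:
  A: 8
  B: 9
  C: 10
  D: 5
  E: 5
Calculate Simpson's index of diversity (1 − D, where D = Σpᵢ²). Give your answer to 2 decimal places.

0.78

Total N = 8+9+10+5+5 = 37, so the proportions are 0.2162, 0.2432, 0.2703, 0.1351, 0.1351 (working shown to 4 dp, full precision carried).
D = 0.2162² + 0.2432² + 0.2703² + 0.1351² + 0.1351² = 0.0467 + 0.0592 + 0.0730 + 0.0183 + 0.0183 = 0.2155.
So 1 − D = 0.7845, i.e. 0.78 to 2 decimal places.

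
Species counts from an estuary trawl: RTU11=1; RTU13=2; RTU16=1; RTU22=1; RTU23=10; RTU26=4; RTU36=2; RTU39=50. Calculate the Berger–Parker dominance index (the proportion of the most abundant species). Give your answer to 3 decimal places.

Total N = 1+2+1+1+10+4+2+50 = 71, so the proportions are 0.01408, 0.02817, 0.01408, 0.01408, 0.14085, 0.05634, 0.02817, 0.70423 (working shown to 5 dp, full precision carried).
The largest proportion is 0.70423, i.e. d = 0.704 to 3 decimal places.

0.704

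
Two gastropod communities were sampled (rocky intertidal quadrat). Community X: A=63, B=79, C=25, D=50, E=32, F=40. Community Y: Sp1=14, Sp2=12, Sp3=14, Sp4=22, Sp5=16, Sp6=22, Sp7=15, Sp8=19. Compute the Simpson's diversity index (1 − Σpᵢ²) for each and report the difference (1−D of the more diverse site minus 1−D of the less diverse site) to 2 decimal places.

0.06

Community X: N=289, proportions 0.218, 0.2734, 0.0865, 0.173, 0.1107, 0.1384, giving 1−D = 0.8089 (working shown to 4 dp, full precision carried).
Community Y: N=134, proportions 0.1045, 0.0896, 0.1045, 0.1642, 0.1194, 0.1642, 0.1119, 0.1418, giving 1−D = 0.8693.
Difference = |0.8089 − 0.8693| = 0.0604, i.e. 0.06 to 2 decimal places.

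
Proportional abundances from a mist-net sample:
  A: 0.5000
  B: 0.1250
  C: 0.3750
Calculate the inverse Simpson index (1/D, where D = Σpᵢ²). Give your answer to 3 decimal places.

D = 0.5² + 0.125² + 0.375² = 0.250000 + 0.015625 + 0.140625 = 0.406250 (working shown to 6 dp, full precision carried).
So 1/D = 2.46154, i.e. 2.462 to 3 decimal places.

2.462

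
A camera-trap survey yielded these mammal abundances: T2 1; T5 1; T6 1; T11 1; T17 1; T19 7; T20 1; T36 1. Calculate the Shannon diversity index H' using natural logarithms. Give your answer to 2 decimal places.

Total N = 1+1+1+1+1+7+1+1 = 14, so the proportions are 0.0714, 0.0714, 0.0714, 0.0714, 0.0714, 0.5, 0.0714, 0.0714 (working shown to 4 dp, full precision carried).
Each pᵢ ln pᵢ term: 0.0714×(-2.6391)=-0.1885, 0.0714×(-2.6391)=-0.1885, 0.0714×(-2.6391)=-0.1885, 0.0714×(-2.6391)=-0.1885, 0.0714×(-2.6391)=-0.1885, 0.5×(-0.6931)=-0.3466, 0.0714×(-2.6391)=-0.1885, 0.0714×(-2.6391)=-0.1885.
Sum = -1.6661, so H' = 1.67.

1.67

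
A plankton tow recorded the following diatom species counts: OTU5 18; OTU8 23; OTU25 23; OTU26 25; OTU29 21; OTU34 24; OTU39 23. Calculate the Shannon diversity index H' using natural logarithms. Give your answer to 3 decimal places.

1.941

Total N = 18+23+23+25+21+24+23 = 157, so the proportions are 0.11465, 0.1465, 0.1465, 0.15924, 0.13376, 0.15287, 0.1465 (working shown to 5 dp, full precision carried).
Each pᵢ ln pᵢ term: 0.11465×(-2.16587)=-0.24832, 0.1465×(-1.92075)=-0.28138, 0.1465×(-1.92075)=-0.28138, 0.15924×(-1.83737)=-0.29257, 0.13376×(-2.01172)=-0.26908, 0.15287×(-1.87819)=-0.28711, 0.1465×(-1.92075)=-0.28138.
Sum = -1.94124, so H' = 1.941.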